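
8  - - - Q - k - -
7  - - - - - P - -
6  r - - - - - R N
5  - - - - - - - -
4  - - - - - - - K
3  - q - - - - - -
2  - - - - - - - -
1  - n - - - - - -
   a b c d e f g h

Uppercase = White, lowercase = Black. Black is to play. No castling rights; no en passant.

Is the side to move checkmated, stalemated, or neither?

Black to move; black king on f8.
In check: yes, from the white queen on d8.
King squares — e7: attacked by Qd8; f7: attacked by Nh6; g7: attacked by Rg6; e8: attacked by Pf7; g8: attacked by Rg6.
Legal moves for Black: none.
In check with no legal moves → checkmate.

checkmate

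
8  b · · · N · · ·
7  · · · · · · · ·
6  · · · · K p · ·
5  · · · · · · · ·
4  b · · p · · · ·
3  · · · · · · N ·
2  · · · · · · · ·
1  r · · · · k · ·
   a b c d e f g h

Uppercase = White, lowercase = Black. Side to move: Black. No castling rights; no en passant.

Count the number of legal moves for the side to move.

4

Black to move; king on f1.
In check: yes, from the white knight on g3.
Legal moves: Kg2, Kf2, Kg1, Ke1.
Count: 4.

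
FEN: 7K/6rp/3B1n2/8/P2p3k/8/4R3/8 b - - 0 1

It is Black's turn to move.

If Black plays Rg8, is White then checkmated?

yes

After Rg8: white king on h8; in check: yes, from the black rook on g8.
King squares — g7: attacked by Rg8; h7: attacked by Nf6; g8: attacked by Nf6.
White has no legal moves → checkmate.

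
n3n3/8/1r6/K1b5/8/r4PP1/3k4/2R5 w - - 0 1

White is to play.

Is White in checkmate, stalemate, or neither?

checkmate

White to move; white king on a5.
In check: yes, from the black rook on a3.
King squares — a4: attacked by Ra3; b4: attacked by Bc5; b5: attacked by Rb6; a6: attacked by Ra3; b6: attacked by Bc5.
Legal moves for White: none.
In check with no legal moves → checkmate.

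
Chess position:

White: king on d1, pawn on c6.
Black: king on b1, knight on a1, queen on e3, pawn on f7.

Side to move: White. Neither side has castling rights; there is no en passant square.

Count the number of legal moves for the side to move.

1

White to move; king on d1.
In check: no.
Legal moves: c7.
Count: 1.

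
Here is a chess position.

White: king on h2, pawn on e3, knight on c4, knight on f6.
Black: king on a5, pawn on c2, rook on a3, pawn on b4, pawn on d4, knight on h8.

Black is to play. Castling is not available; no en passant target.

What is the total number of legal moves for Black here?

Black to move; king on a5.
In check: yes, from the white knight on c4.
Legal moves: Ka6, Kb5, Ka4.
Count: 3.

3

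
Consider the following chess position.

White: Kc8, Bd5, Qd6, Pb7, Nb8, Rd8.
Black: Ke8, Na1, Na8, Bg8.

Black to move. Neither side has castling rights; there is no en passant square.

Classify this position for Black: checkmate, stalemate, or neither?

Black to move; black king on e8.
In check: yes, from the white rook on d8.
King squares — d7: attacked by Qd6; e7: attacked by Qd6; f7: attacked by Bd5; d8: attacked by Qd6; f8: attacked by Qd6.
Legal moves for Black: none.
In check with no legal moves → checkmate.

checkmate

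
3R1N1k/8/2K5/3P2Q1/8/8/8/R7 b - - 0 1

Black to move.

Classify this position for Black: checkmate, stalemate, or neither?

Black to move; black king on h8.
In check: no.
King squares — g7: attacked by Qg5; h7: attacked by Nf8; g8: attacked by Qg5.
Legal moves for Black: none.
Not in check and no legal moves → stalemate.

stalemate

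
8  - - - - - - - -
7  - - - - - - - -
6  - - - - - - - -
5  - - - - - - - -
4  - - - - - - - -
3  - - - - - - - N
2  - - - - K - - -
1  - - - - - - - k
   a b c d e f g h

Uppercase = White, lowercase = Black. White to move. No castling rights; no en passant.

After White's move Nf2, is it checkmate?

no

After Nf2: black king on h1; in check: yes, from the white knight on f2.
Black has 3 legal replies: Kh2, Kg2, Kg1.
In check but a legal move exists → not checkmate.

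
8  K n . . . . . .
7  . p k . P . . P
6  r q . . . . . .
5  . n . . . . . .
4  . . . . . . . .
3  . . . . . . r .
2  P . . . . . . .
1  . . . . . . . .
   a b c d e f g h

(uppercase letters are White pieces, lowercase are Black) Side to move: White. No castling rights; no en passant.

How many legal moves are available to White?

White to move; king on a8.
In check: yes, from the black rook on a6.
Legal moves: none.
Count: 0.

0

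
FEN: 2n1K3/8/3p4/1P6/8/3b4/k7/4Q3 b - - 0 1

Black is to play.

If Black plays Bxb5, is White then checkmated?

no

After Bxb5: white king on e8; in check: yes, from the black bishop on b5.
White has 3 legal replies: Kf8, Kd8, Kf7.
In check but a legal move exists → not checkmate.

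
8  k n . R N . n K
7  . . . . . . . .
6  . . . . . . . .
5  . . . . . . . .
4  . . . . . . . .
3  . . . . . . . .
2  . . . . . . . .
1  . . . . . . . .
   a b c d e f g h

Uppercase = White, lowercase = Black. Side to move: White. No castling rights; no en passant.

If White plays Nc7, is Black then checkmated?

no

After Nc7: black king on a8; in check: yes, from the white knight on c7.
Black has 2 legal replies: Kb7, Ka7.
In check but a legal move exists → not checkmate.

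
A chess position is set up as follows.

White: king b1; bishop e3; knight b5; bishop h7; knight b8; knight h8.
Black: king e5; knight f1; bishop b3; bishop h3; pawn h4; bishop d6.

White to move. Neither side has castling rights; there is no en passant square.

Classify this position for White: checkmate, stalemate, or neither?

White to move; white king on b1.
In check: no.
Legal moves for White include: Nf7+, Ng6+, Nd7+, Nc6+, Na6, Bg8, Bg6, Bf5, Be4, Bd3, Bc2, Nc7, Na7, Nxd6, Nd4, Nc3, Na3, Ba7, ... (list truncated; more exist).
White has legal moves and is not in check → neither.

neither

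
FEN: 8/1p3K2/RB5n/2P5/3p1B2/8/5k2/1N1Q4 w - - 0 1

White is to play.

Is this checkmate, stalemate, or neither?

White to move; white king on f7.
In check: yes, from the black knight on h6.
Legal moves for White: Kf8, Ke8, Kg7, Ke7, Kg6, Kf6, Ke6, Bxh6.
White is in check but has 8 legal moves → neither.

neither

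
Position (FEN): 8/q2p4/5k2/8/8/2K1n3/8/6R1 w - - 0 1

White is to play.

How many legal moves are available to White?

White to move; king on c3.
In check: no.
Legal moves: Kb4, Kd3, Kb3, Kd2, Kb2, Rg8, Rg7, Rg6+, Rg5, Rg4, Rg3, Rg2, Rh1, Rf1+, Re1, Rd1, Rc1, Rb1, Ra1.
Count: 19.

19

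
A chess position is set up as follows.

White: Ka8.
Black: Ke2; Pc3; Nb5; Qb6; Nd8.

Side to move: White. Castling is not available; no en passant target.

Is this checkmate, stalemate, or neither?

White to move; white king on a8.
In check: no.
King squares — a7: attacked by Nb5; b7: attacked by Qb6; b8: attacked by Qb6.
Legal moves for White: none.
Not in check and no legal moves → stalemate.

stalemate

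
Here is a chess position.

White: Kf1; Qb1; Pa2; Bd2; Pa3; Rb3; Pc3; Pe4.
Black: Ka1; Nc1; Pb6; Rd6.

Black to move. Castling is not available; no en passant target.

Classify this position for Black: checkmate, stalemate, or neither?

checkmate

Black to move; black king on a1.
In check: yes, from the white queen on b1.
King squares — b1: attacked by Rb3; a2: attacked by Qb1; b2: attacked by Qb1.
Legal moves for Black: none.
In check with no legal moves → checkmate.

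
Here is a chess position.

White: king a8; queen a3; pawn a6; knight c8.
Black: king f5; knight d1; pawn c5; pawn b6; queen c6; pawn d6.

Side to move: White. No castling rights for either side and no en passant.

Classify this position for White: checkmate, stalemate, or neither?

neither

White to move; white king on a8.
In check: yes, from the black queen on c6.
King squares — a7: available; b7: attacked by Qc6; b8: available.
Legal moves for White: Kb8, Ka7.
White is in check but has 2 legal moves → neither.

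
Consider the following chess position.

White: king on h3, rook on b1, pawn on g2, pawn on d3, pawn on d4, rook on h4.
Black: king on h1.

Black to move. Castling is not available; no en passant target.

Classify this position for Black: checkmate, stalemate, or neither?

Black to move; black king on h1.
In check: yes, from the white rook on b1.
King squares — g1: attacked by Rb1; g2: attacked by Kh3; h2: attacked by Kh3.
Legal moves for Black: none.
In check with no legal moves → checkmate.

checkmate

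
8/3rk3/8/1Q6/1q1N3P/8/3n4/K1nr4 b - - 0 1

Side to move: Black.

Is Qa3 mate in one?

After Qa3: white king on a1; in check: yes, from the black queen on a3.
King squares — b1: attacked by Nd2; a2: attacked by Nc1; b2: attacked by Qa3.
White has no legal moves → checkmate.

yes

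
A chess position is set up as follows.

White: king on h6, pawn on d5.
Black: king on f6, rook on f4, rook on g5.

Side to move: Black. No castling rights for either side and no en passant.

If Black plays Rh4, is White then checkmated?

yes

After Rh4: white king on h6; in check: yes, from the black rook on h4.
King squares — g5: attacked by Kf6; h5: attacked by Rh4; g6: attacked by Rg5; g7: attacked by Rg5; h7: attacked by Rh4.
White has no legal moves → checkmate.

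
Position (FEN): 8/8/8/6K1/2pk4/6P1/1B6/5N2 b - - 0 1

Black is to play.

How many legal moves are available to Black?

Black to move; king on d4.
In check: yes, from the white bishop on b2.
Legal moves: Kd5, Kc5, Ke4, Kd3, c3.
Count: 5.

5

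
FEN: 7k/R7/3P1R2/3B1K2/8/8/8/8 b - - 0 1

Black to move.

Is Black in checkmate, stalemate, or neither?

Black to move; black king on h8.
In check: no.
King squares — g7: attacked by Ra7; h7: attacked by Ra7; g8: attacked by Bd5.
Legal moves for Black: none.
Not in check and no legal moves → stalemate.

stalemate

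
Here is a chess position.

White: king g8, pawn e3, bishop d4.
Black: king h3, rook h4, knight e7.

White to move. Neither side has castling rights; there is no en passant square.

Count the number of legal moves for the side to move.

3

White to move; king on g8.
In check: yes, from the black knight on e7.
Legal moves: Kf8, Kg7, Kf7.
Count: 3.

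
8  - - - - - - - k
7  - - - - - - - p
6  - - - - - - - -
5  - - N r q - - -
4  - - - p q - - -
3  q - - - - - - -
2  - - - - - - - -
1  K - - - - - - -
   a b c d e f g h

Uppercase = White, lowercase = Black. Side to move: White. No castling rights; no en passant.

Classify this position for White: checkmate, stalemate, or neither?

checkmate

White to move; white king on a1.
In check: yes, from the black queen on a3.
King squares — b1: attacked by Qe4; a2: attacked by Qa3; b2: attacked by Qa3.
Legal moves for White: none.
In check with no legal moves → checkmate.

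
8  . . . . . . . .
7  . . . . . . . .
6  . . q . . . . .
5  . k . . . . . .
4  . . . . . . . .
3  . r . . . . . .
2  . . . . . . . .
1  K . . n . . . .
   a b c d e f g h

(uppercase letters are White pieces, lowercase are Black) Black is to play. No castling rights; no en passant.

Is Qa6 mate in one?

yes

After Qa6: white king on a1; in check: yes, from the black queen on a6.
King squares — b1: attacked by Rb3; a2: attacked by Qa6; b2: attacked by Nd1.
White has no legal moves → checkmate.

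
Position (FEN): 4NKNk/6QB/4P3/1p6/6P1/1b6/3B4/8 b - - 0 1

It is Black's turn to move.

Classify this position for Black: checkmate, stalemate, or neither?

checkmate

Black to move; black king on h8.
In check: yes, from the white queen on g7.
King squares — g7: attacked by Ne8; h7: attacked by Qg7; g8: attacked by Qg7.
Legal moves for Black: none.
In check with no legal moves → checkmate.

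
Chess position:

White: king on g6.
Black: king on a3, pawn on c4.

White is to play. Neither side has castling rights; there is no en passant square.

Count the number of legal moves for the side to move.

8

White to move; king on g6.
In check: no.
Legal moves: Kh7, Kg7, Kf7, Kh6, Kf6, Kh5, Kg5, Kf5.
Count: 8.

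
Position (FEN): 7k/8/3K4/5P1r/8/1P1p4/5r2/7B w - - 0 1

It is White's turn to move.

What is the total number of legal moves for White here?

White to move; king on d6.
In check: no.
Legal moves: Ke7, Kd7, Kc7, Ke6, Kc6, Ke5, Kd5, Kc5, Ba8, Bb7, Bc6, Bd5, Be4, Bf3, Bg2, f6, b4.
Count: 17.

17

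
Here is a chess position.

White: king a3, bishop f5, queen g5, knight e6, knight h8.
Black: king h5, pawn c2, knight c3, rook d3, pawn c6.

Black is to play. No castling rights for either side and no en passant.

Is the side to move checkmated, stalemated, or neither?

Black to move; black king on h5.
In check: yes, from the white queen on g5.
King squares — g4: attacked by Bf5; h4: attacked by Qg5; g5: attacked by Ne6; g6: attacked by Bf5; h6: attacked by Qg5.
Legal moves for Black: none.
In check with no legal moves → checkmate.

checkmate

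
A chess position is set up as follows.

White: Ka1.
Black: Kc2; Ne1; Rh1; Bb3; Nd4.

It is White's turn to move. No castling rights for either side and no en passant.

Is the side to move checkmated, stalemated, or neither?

White to move; white king on a1.
In check: no.
King squares — b1: attacked by Kc2; a2: attacked by Bb3; b2: attacked by Kc2.
Legal moves for White: none.
Not in check and no legal moves → stalemate.

stalemate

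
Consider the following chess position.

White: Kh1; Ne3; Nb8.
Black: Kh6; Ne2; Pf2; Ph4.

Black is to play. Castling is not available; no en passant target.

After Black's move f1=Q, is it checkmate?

After f1=Q: white king on h1; in check: yes, from the black queen on f1.
White has 2 legal replies: Kh2, Nxf1.
In check but a legal move exists → not checkmate.

no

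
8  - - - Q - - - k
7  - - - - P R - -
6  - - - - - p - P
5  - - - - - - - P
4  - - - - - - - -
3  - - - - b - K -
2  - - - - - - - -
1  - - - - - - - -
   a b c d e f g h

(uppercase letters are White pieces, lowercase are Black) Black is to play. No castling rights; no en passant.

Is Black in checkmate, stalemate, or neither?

checkmate

Black to move; black king on h8.
In check: yes, from the white queen on d8.
King squares — g7: attacked by Ph6; h7: attacked by Rf7; g8: attacked by Qd8.
Legal moves for Black: none.
In check with no legal moves → checkmate.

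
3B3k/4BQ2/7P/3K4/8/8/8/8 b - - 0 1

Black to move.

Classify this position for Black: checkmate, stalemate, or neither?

stalemate

Black to move; black king on h8.
In check: no.
King squares — g7: attacked by Ph6; h7: attacked by Qf7; g8: attacked by Qf7.
Legal moves for Black: none.
Not in check and no legal moves → stalemate.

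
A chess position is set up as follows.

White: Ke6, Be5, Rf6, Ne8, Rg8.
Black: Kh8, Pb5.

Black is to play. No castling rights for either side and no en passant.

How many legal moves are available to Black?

Black to move; king on h8.
In check: yes, from the white rook on g8.
Legal moves: Kxg8, Kh7.
Count: 2.

2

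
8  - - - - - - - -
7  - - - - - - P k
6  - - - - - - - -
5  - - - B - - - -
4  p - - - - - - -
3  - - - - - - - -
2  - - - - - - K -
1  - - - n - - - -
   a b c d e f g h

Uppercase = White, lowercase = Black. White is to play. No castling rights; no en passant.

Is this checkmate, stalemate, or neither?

White to move; white king on g2.
In check: no.
Legal moves for White include: Bg8+, Ba8, Bf7, Bb7, Be6, Bc6, Be4+, Bc4, Bf3, Bb3, Ba2, Kh3, Kg3, Kf3, Kh2, Kh1, Kg1, Kf1, ... (list truncated; more exist).
White has legal moves and is not in check → neither.

neither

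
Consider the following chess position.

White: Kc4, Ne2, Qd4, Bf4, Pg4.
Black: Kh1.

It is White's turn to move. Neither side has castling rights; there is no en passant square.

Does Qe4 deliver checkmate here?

After Qe4: black king on h1; in check: yes, from the white queen on e4.
King squares — g1: attacked by Ne2; g2: attacked by Qe4; h2: attacked by Bf4.
Black has no legal moves → checkmate.

yes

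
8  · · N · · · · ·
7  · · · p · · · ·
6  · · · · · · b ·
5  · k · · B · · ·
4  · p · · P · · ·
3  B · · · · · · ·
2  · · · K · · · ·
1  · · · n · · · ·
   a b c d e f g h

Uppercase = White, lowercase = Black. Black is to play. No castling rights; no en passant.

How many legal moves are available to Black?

20

Black to move; king on b5.
In check: no.
Legal moves: Be8, Bh7, Bf7, Bh5, Bf5, Bxe4, Kc6, Ka6, Kc5, Ka5, Kc4, Ka4, Ne3, Nc3, Nf2, Nb2, bxa3, d6, b3, d5.
Count: 20.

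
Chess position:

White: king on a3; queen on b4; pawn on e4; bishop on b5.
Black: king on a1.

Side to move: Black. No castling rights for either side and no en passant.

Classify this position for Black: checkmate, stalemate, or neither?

Black to move; black king on a1.
In check: no.
King squares — b1: attacked by Qb4; a2: attacked by Ka3; b2: attacked by Ka3.
Legal moves for Black: none.
Not in check and no legal moves → stalemate.

stalemate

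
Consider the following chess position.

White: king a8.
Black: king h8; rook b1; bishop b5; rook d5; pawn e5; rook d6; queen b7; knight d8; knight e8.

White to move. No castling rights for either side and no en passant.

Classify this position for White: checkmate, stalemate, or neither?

checkmate

White to move; white king on a8.
In check: yes, from the black queen on b7.
King squares — a7: attacked by Qb7; b7: attacked by Nd8; b8: attacked by Qb7.
Legal moves for White: none.
In check with no legal moves → checkmate.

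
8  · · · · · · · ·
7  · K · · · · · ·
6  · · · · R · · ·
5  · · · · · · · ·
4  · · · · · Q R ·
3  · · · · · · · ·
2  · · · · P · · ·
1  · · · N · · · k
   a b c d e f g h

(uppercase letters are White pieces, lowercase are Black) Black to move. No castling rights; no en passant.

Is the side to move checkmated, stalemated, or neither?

Black to move; black king on h1.
In check: no.
King squares — g1: attacked by Rg4; g2: attacked by Rg4; h2: attacked by Qf4.
Legal moves for Black: none.
Not in check and no legal moves → stalemate.

stalemate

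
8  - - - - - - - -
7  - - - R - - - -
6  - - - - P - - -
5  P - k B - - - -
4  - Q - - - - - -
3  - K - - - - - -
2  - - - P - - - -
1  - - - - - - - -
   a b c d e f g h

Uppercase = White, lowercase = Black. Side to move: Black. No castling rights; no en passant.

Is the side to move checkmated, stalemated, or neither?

Black to move; black king on c5.
In check: yes, from the white queen on b4.
King squares — b4: attacked by Kb3; c4: attacked by Kb3; d4: attacked by Qb4; b5: attacked by Qb4; d5: attacked by Rd7; b6: attacked by Qb4; c6: attacked by Bd5; d6: attacked by Qb4.
Legal moves for Black: none.
In check with no legal moves → checkmate.

checkmate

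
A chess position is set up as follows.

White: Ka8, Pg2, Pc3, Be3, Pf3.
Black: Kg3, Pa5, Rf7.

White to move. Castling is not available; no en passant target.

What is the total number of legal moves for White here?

14

White to move; king on a8.
In check: no.
Legal moves: Kb8, Ba7, Bh6, Bb6, Bg5, Bc5, Bf4+, Bd4, Bf2+, Bd2, Bg1, Bc1, f4, c4.
Count: 14.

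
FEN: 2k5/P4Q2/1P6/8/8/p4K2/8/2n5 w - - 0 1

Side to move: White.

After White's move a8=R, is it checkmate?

After a8=R: black king on c8; in check: yes, from the white rook on a8.
King squares — b7: attacked by Qf7; c7: attacked by Pb6; d7: attacked by Qf7; b8: attacked by Ra8; d8: attacked by Ra8.
Black has no legal moves → checkmate.

yes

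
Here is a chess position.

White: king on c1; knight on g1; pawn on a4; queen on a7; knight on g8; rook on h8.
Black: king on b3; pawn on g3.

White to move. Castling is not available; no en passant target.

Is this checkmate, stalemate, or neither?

White to move; white king on c1.
In check: no.
Legal moves for White include: Rh7, Rh6, Rh5, Rh4, Rh3, Rh2, Rh1, Ne7, Nh6, Nf6, Qb8+, Qa8, Qh7, Qg7, Qf7+, Qe7, Qd7, Qc7, ... (list truncated; more exist).
White has legal moves and is not in check → neither.

neither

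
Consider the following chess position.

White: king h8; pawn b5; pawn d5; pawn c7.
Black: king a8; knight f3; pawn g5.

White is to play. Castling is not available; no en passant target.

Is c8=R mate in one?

no

After c8=R: black king on a8; in check: yes, from the white rook on c8.
Black has 2 legal replies: Kb7, Ka7.
In check but a legal move exists → not checkmate.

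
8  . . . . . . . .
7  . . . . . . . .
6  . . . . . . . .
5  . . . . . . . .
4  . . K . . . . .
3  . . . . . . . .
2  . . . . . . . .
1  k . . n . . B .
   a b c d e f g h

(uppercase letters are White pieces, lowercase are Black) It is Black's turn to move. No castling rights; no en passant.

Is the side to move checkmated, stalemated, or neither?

neither

Black to move; black king on a1.
In check: no.
Legal moves for Black: Ne3+, Nc3, Nf2, Nb2+, Kb2, Ka2, Kb1.
Black has 7 legal moves and is not in check → neither.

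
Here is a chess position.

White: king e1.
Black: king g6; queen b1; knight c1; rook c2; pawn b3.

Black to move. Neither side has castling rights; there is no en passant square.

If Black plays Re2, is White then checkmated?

After Re2: white king on e1; in check: yes, from the black rook on e2.
White has 2 legal replies: Kf1, Kd1.
In check but a legal move exists → not checkmate.

no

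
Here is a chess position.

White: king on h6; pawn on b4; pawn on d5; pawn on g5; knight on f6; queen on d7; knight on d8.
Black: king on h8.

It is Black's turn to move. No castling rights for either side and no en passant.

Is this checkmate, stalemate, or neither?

Black to move; black king on h8.
In check: no.
King squares — g7: attacked by Kh6; h7: attacked by Nf6; g8: attacked by Nf6.
Legal moves for Black: none.
Not in check and no legal moves → stalemate.

stalemate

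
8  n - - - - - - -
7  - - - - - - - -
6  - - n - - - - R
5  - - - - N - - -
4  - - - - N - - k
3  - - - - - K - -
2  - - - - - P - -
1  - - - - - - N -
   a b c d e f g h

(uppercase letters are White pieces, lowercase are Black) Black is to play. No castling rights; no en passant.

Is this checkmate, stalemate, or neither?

Black to move; black king on h4.
In check: yes, from the white rook on h6.
King squares — g3: attacked by Pf2; h3: attacked by Ng1; g4: attacked by Kf3; g5: attacked by Ne4; h5: attacked by Rh6.
Legal moves for Black: none.
In check with no legal moves → checkmate.

checkmate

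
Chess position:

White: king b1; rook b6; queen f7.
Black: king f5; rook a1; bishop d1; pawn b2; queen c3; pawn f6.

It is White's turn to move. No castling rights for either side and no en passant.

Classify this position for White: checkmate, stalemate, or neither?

White to move; white king on b1.
In check: yes, from the black rook on a1.
King squares — a1: attacked by Pb2; c1: attacked by Ra1; a2: attacked by Ra1; b2: attacked by Qc3; c2: attacked by Bd1.
Legal moves for White: none.
In check with no legal moves → checkmate.

checkmate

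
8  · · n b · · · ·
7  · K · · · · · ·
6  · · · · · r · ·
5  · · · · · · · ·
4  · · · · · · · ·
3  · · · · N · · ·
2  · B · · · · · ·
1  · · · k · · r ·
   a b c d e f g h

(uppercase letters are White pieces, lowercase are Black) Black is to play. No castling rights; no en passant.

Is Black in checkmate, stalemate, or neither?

Black to move; black king on d1.
In check: yes, from the white knight on e3.
King squares — c1: attacked by Bb2; e1: available; c2: attacked by Ne3; d2: available; e2: available.
Legal moves for Black: Ke2, Kd2, Ke1.
Black is in check but has 3 legal moves → neither.

neither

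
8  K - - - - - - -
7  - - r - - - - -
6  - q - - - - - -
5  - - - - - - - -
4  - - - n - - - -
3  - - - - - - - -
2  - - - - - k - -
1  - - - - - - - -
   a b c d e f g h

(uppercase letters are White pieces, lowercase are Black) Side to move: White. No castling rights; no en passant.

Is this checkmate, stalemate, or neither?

White to move; white king on a8.
In check: no.
King squares — a7: attacked by Qb6; b7: attacked by Qb6; b8: attacked by Qb6.
Legal moves for White: none.
Not in check and no legal moves → stalemate.

stalemate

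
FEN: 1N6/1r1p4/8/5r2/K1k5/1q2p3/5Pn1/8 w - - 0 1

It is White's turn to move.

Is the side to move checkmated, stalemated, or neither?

checkmate

White to move; white king on a4.
In check: yes, from the black queen on b3.
King squares — a3: attacked by Qb3; b3: attacked by Kc4; b4: attacked by Qb3; a5: attacked by Rf5; b5: attacked by Qb3.
Legal moves for White: none.
In check with no legal moves → checkmate.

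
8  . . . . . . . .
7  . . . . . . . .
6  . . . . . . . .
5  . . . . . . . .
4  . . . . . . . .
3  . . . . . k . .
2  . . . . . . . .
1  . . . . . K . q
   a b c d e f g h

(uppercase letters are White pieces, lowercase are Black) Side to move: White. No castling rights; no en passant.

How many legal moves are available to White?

White to move; king on f1.
In check: yes, from the black queen on h1.
Legal moves: none.
Count: 0.

0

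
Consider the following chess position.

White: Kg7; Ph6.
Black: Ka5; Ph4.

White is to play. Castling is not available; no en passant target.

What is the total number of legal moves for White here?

White to move; king on g7.
In check: no.
Legal moves: Kh8, Kg8, Kf8, Kh7, Kf7, Kg6, Kf6, h7.
Count: 8.

8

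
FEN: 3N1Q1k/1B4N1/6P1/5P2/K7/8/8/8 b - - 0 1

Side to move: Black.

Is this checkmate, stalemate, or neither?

checkmate

Black to move; black king on h8.
In check: yes, from the white queen on f8.
King squares — g7: attacked by Qf8; h7: attacked by Pg6; g8: attacked by Qf8.
Legal moves for Black: none.
In check with no legal moves → checkmate.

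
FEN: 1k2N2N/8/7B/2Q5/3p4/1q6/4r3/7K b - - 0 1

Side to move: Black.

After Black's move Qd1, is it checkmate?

After Qd1: white king on h1; in check: yes, from the black queen on d1.
King squares — g1: attacked by Qd1; g2: attacked by Re2; h2: attacked by Re2.
White has no legal moves → checkmate.

yes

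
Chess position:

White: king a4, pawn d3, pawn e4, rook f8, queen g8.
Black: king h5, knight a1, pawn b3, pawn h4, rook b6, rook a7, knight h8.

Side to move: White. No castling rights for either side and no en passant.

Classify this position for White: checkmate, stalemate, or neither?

checkmate

White to move; white king on a4.
In check: yes, from the black rook on a7.
King squares — a3: attacked by Ra7; b3: attacked by Na1; b4: attacked by Rb6; a5: attacked by Ra7; b5: attacked by Rb6.
Legal moves for White: none.
In check with no legal moves → checkmate.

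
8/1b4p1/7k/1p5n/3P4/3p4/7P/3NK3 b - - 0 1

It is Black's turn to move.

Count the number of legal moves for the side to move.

19

Black to move; king on h6.
In check: no.
Legal moves: Bc8, Ba8, Bc6, Ba6, Bd5, Be4, Bf3, Bg2, Bh1, Kh7, Kg6, Kg5, Nf6, Nf4, Ng3, g6, b4, d2+, g5.
Count: 19.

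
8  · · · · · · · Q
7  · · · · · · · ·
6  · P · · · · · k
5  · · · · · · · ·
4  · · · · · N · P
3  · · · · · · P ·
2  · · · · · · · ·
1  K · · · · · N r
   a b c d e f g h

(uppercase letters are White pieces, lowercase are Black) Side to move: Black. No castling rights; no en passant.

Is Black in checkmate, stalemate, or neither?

Black to move; black king on h6.
In check: yes, from the white queen on h8.
King squares — g5: attacked by Ph4; h5: attacked by Nf4; g6: attacked by Nf4; g7: attacked by Qh8; h7: attacked by Qh8.
Legal moves for Black: none.
In check with no legal moves → checkmate.

checkmate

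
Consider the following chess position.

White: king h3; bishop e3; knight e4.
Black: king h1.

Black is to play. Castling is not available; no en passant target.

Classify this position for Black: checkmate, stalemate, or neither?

Black to move; black king on h1.
In check: no.
King squares — g1: attacked by Be3; g2: attacked by Kh3; h2: attacked by Kh3.
Legal moves for Black: none.
Not in check and no legal moves → stalemate.

stalemate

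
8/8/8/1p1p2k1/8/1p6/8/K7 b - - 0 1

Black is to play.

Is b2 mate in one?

no

After b2: white king on a1; in check: yes, from the black pawn on b2.
White has 3 legal replies: Kxb2, Ka2, Kb1.
In check but a legal move exists → not checkmate.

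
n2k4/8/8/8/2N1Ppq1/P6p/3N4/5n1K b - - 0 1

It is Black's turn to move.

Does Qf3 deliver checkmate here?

no

After Qf3: white king on h1; in check: yes, from the black queen on f3.
White has 2 legal replies: Kg1, Nxf3.
In check but a legal move exists → not checkmate.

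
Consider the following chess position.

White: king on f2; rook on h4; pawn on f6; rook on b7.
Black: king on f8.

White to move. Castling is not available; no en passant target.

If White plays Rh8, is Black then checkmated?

yes

After Rh8: black king on f8; in check: yes, from the white rook on h8.
King squares — e7: attacked by Pf6; f7: attacked by Rb7; g7: attacked by Pf6; e8: attacked by Rh8; g8: attacked by Rh8.
Black has no legal moves → checkmate.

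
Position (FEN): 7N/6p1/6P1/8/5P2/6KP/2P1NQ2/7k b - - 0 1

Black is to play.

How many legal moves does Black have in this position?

0

Black to move; king on h1.
In check: no.
Legal moves: none.
Count: 0.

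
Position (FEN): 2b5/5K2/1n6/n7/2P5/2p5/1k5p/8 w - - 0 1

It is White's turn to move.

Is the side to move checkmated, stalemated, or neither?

White to move; white king on f7.
In check: no.
Legal moves for White: Kg8, Kf8, Ke8, Kg7, Ke7, Kg6, Kf6, c5.
White has 8 legal moves and is not in check → neither.

neither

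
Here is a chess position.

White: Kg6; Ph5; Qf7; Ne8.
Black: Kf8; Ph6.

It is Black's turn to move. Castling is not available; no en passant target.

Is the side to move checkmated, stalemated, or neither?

Black to move; black king on f8.
In check: yes, from the white queen on f7.
King squares — e7: attacked by Qf7; f7: attacked by Kg6; g7: attacked by Kg6; e8: attacked by Qf7; g8: attacked by Qf7.
Legal moves for Black: none.
In check with no legal moves → checkmate.

checkmate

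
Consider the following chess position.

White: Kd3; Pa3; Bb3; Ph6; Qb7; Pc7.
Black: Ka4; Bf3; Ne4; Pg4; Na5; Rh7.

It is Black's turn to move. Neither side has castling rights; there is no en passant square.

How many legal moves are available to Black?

Black to move; king on a4.
In check: yes, from the white bishop on b3.
Legal moves: Kxa3, Nxb3.
Count: 2.

2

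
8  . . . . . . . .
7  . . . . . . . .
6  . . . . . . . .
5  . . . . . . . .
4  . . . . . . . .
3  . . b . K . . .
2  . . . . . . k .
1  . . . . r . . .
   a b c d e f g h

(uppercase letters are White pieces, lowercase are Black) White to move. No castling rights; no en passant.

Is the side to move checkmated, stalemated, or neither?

White to move; white king on e3.
In check: yes, from the black rook on e1.
King squares — d2: attacked by Bc3; e2: attacked by Re1; f2: attacked by Kg2; d3: available; f3: attacked by Kg2; d4: attacked by Bc3; e4: attacked by Re1; f4: available.
Legal moves for White: Kf4, Kd3.
White is in check but has 2 legal moves → neither.

neither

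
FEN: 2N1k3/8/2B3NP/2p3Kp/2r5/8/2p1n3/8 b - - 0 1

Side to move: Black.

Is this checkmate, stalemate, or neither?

Black to move; black king on e8.
In check: yes, from the white bishop on c6.
Legal moves for Black: Kd8, Kf7.
Black is in check but has 2 legal moves → neither.

neither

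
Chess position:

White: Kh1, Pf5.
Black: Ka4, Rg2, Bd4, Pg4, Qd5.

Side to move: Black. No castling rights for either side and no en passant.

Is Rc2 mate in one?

After Rc2: white king on h1; in check: yes, from the black queen on d5.
King squares — g1: attacked by Bd4; g2: attacked by Rc2; h2: attacked by Rc2.
White has no legal moves → checkmate.

yes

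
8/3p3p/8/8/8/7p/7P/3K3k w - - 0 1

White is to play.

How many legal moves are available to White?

White to move; king on d1.
In check: no.
Legal moves: Ke2, Kd2, Kc2, Ke1, Kc1.
Count: 5.

5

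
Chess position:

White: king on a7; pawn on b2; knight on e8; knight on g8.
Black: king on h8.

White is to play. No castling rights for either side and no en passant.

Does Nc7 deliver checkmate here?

After Nc7: black king on h8; in check: no.
Black is not in check, so this cannot be checkmate.

no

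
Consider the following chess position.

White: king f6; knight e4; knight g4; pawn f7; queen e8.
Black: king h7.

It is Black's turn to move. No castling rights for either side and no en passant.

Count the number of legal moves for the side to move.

0

Black to move; king on h7.
In check: no.
Legal moves: none.
Count: 0.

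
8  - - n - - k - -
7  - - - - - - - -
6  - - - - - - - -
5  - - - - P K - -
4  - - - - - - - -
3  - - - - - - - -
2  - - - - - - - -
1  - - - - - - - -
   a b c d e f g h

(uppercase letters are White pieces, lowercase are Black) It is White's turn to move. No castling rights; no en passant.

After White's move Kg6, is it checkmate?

no

After Kg6: black king on f8; in check: no.
Black is not in check, so this cannot be checkmate.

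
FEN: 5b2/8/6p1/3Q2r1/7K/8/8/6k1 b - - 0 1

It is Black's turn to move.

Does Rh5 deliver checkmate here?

After Rh5: white king on h4; in check: yes, from the black rook on h5.
White has 3 legal replies: Kg4, Kg3, Qxh5.
In check but a legal move exists → not checkmate.

no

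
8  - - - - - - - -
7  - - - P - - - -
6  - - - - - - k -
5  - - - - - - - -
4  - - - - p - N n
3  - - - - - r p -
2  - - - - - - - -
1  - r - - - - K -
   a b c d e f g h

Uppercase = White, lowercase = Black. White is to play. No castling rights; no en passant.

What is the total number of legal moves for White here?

0

White to move; king on g1.
In check: yes, from the black rook on b1.
Legal moves: none.
Count: 0.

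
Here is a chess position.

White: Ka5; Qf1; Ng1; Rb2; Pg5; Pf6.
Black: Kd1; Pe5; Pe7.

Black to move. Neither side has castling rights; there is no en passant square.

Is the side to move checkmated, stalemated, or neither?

checkmate

Black to move; black king on d1.
In check: yes, from the white queen on f1.
King squares — c1: attacked by Qf1; e1: attacked by Qf1; c2: attacked by Rb2; d2: attacked by Rb2; e2: attacked by Qf1.
Legal moves for Black: none.
In check with no legal moves → checkmate.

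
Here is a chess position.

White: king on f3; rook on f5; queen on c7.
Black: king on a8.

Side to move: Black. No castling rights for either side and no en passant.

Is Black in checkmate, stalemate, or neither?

stalemate

Black to move; black king on a8.
In check: no.
King squares — a7: attacked by Qc7; b7: attacked by Qc7; b8: attacked by Qc7.
Legal moves for Black: none.
Not in check and no legal moves → stalemate.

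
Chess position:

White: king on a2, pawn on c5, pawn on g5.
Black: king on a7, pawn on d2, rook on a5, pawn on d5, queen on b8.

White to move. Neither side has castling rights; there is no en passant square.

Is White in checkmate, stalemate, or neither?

checkmate

White to move; white king on a2.
In check: yes, from the black rook on a5.
King squares — a1: attacked by Ra5; b1: attacked by Qb8; b2: attacked by Qb8; a3: attacked by Ra5; b3: attacked by Qb8.
Legal moves for White: none.
In check with no legal moves → checkmate.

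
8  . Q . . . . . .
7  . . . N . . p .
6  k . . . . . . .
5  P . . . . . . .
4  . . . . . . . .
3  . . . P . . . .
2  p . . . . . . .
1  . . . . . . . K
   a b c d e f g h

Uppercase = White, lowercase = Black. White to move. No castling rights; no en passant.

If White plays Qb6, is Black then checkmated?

yes

After Qb6: black king on a6; in check: yes, from the white queen on b6.
King squares — a5: attacked by Qb6; b5: attacked by Qb6; b6: attacked by Pa5; a7: attacked by Qb6; b7: attacked by Qb6.
Black has no legal moves → checkmate.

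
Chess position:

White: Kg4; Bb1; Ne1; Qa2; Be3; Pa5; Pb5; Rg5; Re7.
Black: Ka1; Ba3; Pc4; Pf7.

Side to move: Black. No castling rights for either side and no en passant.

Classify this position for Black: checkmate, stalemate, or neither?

checkmate

Black to move; black king on a1.
In check: yes, from the white queen on a2.
King squares — b1: attacked by Qa2; a2: attacked by Bb1; b2: attacked by Qa2.
Legal moves for Black: none.
In check with no legal moves → checkmate.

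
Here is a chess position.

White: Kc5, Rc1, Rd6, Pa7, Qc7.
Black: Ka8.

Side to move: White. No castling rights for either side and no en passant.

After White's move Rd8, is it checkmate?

After Rd8: black king on a8; in check: yes, from the white rook on d8.
King squares — a7: attacked by Qc7; b7: attacked by Qc7; b8: attacked by Pa7.
Black has no legal moves → checkmate.

yes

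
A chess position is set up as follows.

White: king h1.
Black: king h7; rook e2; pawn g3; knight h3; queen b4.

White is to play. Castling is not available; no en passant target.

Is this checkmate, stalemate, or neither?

White to move; white king on h1.
In check: no.
King squares — g1: attacked by Nh3; g2: attacked by Re2; h2: attacked by Re2.
Legal moves for White: none.
Not in check and no legal moves → stalemate.

stalemate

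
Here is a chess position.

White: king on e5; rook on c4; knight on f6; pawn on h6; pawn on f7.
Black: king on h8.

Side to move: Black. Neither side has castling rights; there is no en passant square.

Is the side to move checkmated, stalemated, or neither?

Black to move; black king on h8.
In check: no.
King squares — g7: attacked by Ph6; h7: attacked by Nf6; g8: attacked by Nf6.
Legal moves for Black: none.
Not in check and no legal moves → stalemate.

stalemate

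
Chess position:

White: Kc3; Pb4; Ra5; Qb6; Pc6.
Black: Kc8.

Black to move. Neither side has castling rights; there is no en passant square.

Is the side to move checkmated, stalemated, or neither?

Black to move; black king on c8.
In check: no.
King squares — b7: attacked by Qb6; c7: attacked by Qb6; d7: attacked by Pc6; b8: attacked by Qb6; d8: attacked by Qb6.
Legal moves for Black: none.
Not in check and no legal moves → stalemate.

stalemate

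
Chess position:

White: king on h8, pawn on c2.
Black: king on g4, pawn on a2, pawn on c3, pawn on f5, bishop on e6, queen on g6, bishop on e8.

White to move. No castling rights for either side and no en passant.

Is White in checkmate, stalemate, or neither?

White to move; white king on h8.
In check: no.
King squares — g7: attacked by Qg6; h7: attacked by Qg6; g8: attacked by Be6.
Legal moves for White: none.
Not in check and no legal moves → stalemate.

stalemate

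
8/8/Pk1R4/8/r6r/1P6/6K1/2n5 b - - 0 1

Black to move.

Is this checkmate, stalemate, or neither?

Black to move; black king on b6.
In check: yes, from the white rook on d6.
King squares — a5: available; b5: available; c5: available; a6: attacked by Rd6; c6: attacked by Rd6; a7: available; b7: attacked by Pa6; c7: available.
Legal moves for Black: Kc7, Ka7, Kc5, Kb5, Ka5.
Black is in check but has 5 legal moves → neither.

neither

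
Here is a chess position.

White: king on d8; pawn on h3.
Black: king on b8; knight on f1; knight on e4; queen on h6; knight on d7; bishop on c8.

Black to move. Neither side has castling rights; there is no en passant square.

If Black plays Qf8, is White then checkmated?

yes

After Qf8: white king on d8; in check: yes, from the black queen on f8.
King squares — c7: attacked by Kb8; d7: attacked by Bc8; e7: attacked by Qf8; c8: attacked by Kb8; e8: attacked by Qf8.
White has no legal moves → checkmate.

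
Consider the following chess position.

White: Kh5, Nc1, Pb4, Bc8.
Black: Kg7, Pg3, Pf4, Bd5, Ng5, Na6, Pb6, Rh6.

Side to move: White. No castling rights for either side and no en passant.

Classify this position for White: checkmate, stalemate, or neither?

neither

White to move; white king on h5.
In check: yes, from the black rook on h6.
Legal moves for White: Kxg5, Kg4.
White is in check but has 2 legal moves → neither.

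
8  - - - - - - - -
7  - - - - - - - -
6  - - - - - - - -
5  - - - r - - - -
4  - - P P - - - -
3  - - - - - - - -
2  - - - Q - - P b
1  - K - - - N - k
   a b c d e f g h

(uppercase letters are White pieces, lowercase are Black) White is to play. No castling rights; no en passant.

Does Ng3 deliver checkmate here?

no

After Ng3: black king on h1; in check: yes, from the white knight on g3.
Black has 2 legal replies: Kg1, Bxg3.
In check but a legal move exists → not checkmate.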